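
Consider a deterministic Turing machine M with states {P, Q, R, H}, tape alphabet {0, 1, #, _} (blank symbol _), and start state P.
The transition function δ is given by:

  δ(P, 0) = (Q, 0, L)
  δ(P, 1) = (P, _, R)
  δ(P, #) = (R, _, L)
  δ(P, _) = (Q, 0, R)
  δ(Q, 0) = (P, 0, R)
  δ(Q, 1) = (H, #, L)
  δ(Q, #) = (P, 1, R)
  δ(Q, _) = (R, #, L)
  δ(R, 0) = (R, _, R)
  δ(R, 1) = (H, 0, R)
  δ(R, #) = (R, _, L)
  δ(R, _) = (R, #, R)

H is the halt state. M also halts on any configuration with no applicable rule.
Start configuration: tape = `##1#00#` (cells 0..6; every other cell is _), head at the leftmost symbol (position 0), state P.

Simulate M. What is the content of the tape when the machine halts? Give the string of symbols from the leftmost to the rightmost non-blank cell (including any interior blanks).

####0#00#

state=P head=0 tape=__[#]#1#00#   (P,#)→(R,_,L)
state=R head=-1 tape=_[_]_#1#00#   (R,_)→(R,#,R)
state=R head=0 tape=_#[_]#1#00#   (R,_)→(R,#,R)
state=R head=1 tape=_##[#]1#00#   (R,#)→(R,_,L)
state=R head=0 tape=_#[#]_1#00#   (R,#)→(R,_,L)
state=R head=-1 tape=_[#]__1#00#   (R,#)→(R,_,L)
state=R head=-2 tape=[_]___1#00#   (R,_)→(R,#,R)
state=R head=-1 tape=#[_]__1#00#   (R,_)→(R,#,R)
state=R head=0 tape=##[_]_1#00#   (R,_)→(R,#,R)
state=R head=1 tape=###[_]1#00#   (R,_)→(R,#,R)
state=R head=2 tape=####[1]#00#   (R,1)→(H,0,R)
state=H head=3 tape=####0[#]00#
The non-blank tape span at halt is ####0#00#.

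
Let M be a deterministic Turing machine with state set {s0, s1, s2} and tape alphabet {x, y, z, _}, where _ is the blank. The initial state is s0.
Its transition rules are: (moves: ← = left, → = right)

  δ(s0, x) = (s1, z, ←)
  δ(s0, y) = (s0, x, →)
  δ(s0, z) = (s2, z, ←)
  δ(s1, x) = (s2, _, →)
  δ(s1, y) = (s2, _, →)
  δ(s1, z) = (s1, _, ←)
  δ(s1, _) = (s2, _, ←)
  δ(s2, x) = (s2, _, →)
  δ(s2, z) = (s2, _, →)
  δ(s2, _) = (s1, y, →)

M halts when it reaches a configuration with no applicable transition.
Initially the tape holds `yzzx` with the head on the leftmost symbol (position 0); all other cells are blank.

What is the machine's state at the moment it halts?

s2

state=s0 head=0 tape=[y]zzx__   (s0,y)→(s0,x,→)
state=s0 head=1 tape=x[z]zx__   (s0,z)→(s2,z,←)
state=s2 head=0 tape=[x]zzx__   (s2,x)→(s2,_,→)
state=s2 head=1 tape=_[z]zx__   (s2,z)→(s2,_,→)
state=s2 head=2 tape=__[z]x__   (s2,z)→(s2,_,→)
state=s2 head=3 tape=___[x]__   (s2,x)→(s2,_,→)
state=s2 head=4 tape=____[_]_   (s2,_)→(s1,y,→)
state=s1 head=5 tape=____y[_]   (s1,_)→(s2,_,←)
state=s2 head=4 tape=____[y]_
No transition is defined for (s2, y); M halts in state s2.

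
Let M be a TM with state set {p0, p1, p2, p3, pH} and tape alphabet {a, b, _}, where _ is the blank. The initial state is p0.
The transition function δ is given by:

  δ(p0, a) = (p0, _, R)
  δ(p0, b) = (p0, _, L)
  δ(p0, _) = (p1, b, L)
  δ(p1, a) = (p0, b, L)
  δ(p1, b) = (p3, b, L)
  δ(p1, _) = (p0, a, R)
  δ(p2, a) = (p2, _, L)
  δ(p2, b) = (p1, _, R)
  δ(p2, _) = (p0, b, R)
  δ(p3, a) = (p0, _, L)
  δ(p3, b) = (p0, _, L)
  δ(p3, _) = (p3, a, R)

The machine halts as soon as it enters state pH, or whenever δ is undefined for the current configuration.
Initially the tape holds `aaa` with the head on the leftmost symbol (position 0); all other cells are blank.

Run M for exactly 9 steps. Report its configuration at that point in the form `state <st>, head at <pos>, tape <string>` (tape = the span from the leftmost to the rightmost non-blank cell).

state p0, head at 3, tape ab

state=p0 head=0 tape=[a]aa_   (p0,a)→(p0,_,R)
state=p0 head=1 tape=_[a]a_   (p0,a)→(p0,_,R)
state=p0 head=2 tape=__[a]_   (p0,a)→(p0,_,R)
state=p0 head=3 tape=___[_]   (p0,_)→(p1,b,L)
state=p1 head=2 tape=__[_]b   (p1,_)→(p0,a,R)
state=p0 head=3 tape=__a[b]   (p0,b)→(p0,_,L)
state=p0 head=2 tape=__[a]_   (p0,a)→(p0,_,R)
state=p0 head=3 tape=___[_]   (p0,_)→(p1,b,L)
state=p1 head=2 tape=__[_]b   (p1,_)→(p0,a,R)
state=p0 head=3 tape=__a[b]
After 9 steps: state p0, head at 3, tape ab.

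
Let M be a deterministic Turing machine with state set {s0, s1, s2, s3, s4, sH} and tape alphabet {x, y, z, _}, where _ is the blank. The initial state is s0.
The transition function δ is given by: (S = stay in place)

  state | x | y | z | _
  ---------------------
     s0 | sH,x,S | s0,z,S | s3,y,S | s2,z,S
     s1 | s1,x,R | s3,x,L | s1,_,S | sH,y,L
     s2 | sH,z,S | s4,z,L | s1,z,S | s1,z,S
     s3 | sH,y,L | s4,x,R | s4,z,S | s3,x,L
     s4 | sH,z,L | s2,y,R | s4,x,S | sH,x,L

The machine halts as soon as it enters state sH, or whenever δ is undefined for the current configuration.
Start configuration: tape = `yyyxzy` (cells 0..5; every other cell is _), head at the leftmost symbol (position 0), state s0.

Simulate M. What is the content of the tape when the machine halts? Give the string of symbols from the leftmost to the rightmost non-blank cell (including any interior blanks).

xyyxzy

s0 | [y]yyxzy   read y → write z, move S, go to s0
s0 | [z]yyxzy   read z → write y, move S, go to s3
s3 | [y]yyxzy   read y → write x, move R, go to s4
s4 | x[y]yxzy   read y → write y, move R, go to s2
s2 | xy[y]xzy   read y → write z, move L, go to s4
s4 | x[y]zxzy   read y → write y, move R, go to s2
s2 | xy[z]xzy   read z → write z, move S, go to s1
s1 | xy[z]xzy   read z → write _, move S, go to s1
s1 | xy[_]xzy   read _ → write y, move L, go to sH
sH | x[y]yxzy
The non-blank tape span at halt is xyyxzy.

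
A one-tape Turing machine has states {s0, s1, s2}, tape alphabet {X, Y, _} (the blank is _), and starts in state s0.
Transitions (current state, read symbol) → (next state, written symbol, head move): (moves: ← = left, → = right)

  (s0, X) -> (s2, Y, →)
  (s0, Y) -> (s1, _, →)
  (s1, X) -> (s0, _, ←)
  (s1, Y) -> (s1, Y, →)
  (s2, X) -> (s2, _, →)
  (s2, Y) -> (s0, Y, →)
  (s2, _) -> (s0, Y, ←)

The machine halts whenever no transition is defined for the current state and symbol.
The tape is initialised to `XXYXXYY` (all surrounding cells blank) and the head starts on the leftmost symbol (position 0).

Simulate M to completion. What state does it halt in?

s1

state=s0 head=0 tape=[X]XYXXYY_   (s0,X)→(s2,Y,→)
state=s2 head=1 tape=Y[X]YXXYY_   (s2,X)→(s2,_,→)
state=s2 head=2 tape=Y_[Y]XXYY_   (s2,Y)→(s0,Y,→)
state=s0 head=3 tape=Y_Y[X]XYY_   (s0,X)→(s2,Y,→)
state=s2 head=4 tape=Y_YY[X]YY_   (s2,X)→(s2,_,→)
state=s2 head=5 tape=Y_YY_[Y]Y_   (s2,Y)→(s0,Y,→)
state=s0 head=6 tape=Y_YY_Y[Y]_   (s0,Y)→(s1,_,→)
state=s1 head=7 tape=Y_YY_Y_[_]
No transition is defined for (s1, _); M halts in state s1.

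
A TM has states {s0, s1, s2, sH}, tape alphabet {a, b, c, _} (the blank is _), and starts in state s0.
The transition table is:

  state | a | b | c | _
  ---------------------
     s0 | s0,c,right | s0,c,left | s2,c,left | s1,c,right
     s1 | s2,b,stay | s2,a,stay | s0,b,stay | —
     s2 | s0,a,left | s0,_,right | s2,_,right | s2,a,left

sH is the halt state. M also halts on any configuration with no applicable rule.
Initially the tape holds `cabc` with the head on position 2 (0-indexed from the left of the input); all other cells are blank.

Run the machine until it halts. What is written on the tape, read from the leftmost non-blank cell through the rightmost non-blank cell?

c_cccc

s0 | ca[b]c___   read b → write c, move left, go to s0
s0 | c[a]cc___   read a → write c, move right, go to s0
s0 | cc[c]c___   read c → write c, move left, go to s2
s2 | c[c]cc___   read c → write _, move right, go to s2
s2 | c_[c]c___   read c → write _, move right, go to s2
s2 | c__[c]___   read c → write _, move right, go to s2
s2 | c___[_]__   read _ → write a, move left, go to s2
s2 | c__[_]a__   read _ → write a, move left, go to s2
s2 | c_[_]aa__   read _ → write a, move left, go to s2
s2 | c[_]aaa__   read _ → write a, move left, go to s2
s2 | [c]aaaa__   read c → write _, move right, go to s2
s2 | _[a]aaa__   read a → write a, move left, go to s0
s0 | [_]aaaa__   read _ → write c, move right, go to s1
s1 | c[a]aaa__   read a → write b, move stay, go to s2
s2 | c[b]aaa__   read b → write _, move right, go to s0
s0 | c_[a]aa__   read a → write c, move right, go to s0
s0 | c_c[a]a__   read a → write c, move right, go to s0
s0 | c_cc[a]__   read a → write c, move right, go to s0
s0 | c_ccc[_]_   read _ → write c, move right, go to s1
s1 | c_cccc[_]
The non-blank tape span at halt is c_cccc.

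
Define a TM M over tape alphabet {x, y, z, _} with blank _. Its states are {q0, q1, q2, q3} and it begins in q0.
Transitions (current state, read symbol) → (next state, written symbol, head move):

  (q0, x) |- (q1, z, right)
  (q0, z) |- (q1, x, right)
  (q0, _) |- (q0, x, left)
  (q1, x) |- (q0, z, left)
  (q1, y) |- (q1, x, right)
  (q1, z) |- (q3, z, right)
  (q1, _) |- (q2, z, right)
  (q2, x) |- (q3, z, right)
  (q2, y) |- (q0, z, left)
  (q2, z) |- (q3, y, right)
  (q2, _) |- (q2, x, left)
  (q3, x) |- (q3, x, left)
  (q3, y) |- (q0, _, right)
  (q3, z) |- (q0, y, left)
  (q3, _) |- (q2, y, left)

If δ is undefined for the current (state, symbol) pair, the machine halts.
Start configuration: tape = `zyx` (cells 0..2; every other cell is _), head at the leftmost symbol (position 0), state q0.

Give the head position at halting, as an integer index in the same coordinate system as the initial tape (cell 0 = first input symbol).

2

q0 | [z]yx__   read z → write x, move right, go to q1
q1 | x[y]x__   read y → write x, move right, go to q1
q1 | xx[x]__   read x → write z, move left, go to q0
q0 | x[x]z__   read x → write z, move right, go to q1
q1 | xz[z]__   read z → write z, move right, go to q3
q3 | xzz[_]_   read _ → write y, move left, go to q2
q2 | xz[z]y_   read z → write y, move right, go to q3
q3 | xzy[y]_   read y → write _, move right, go to q0
q0 | xzy_[_]   read _ → write x, move left, go to q0
q0 | xzy[_]x   read _ → write x, move left, go to q0
q0 | xz[y]xx
At halt the head is at cell 2.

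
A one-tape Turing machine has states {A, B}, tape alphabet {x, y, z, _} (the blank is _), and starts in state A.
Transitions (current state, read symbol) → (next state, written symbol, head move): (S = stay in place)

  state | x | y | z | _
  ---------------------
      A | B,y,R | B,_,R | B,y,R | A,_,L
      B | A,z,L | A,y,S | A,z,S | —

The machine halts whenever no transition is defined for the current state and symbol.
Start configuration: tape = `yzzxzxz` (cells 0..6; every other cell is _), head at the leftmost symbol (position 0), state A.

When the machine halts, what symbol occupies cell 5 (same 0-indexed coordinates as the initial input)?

y

A | [y]zzxzxz_   read y → write _, move R, go to B
B | _[z]zxzxz_   read z → write z, move S, go to A
A | _[z]zxzxz_   read z → write y, move R, go to B
B | _y[z]xzxz_   read z → write z, move S, go to A
A | _y[z]xzxz_   read z → write y, move R, go to B
B | _yy[x]zxz_   read x → write z, move L, go to A
A | _y[y]zzxz_   read y → write _, move R, go to B
B | _y_[z]zxz_   read z → write z, move S, go to A
A | _y_[z]zxz_   read z → write y, move R, go to B
B | _y_y[z]xz_   read z → write z, move S, go to A
A | _y_y[z]xz_   read z → write y, move R, go to B
B | _y_yy[x]z_   read x → write z, move L, go to A
A | _y_y[y]zz_   read y → write _, move R, go to B
B | _y_y_[z]z_   read z → write z, move S, go to A
A | _y_y_[z]z_   read z → write y, move R, go to B
B | _y_y_y[z]_   read z → write z, move S, go to A
A | _y_y_y[z]_   read z → write y, move R, go to B
B | _y_y_yy[_]
Cell 5 holds y when M halts.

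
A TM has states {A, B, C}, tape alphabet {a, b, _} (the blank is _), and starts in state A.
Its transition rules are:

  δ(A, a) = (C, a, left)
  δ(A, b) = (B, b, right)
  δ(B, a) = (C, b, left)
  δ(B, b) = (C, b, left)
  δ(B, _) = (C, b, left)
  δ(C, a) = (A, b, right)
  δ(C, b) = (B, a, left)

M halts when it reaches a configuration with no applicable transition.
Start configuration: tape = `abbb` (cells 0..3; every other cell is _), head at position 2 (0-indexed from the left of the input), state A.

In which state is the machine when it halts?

C

state=A head=2 tape=_ab[b]b   (A,b)→(B,b,right)
state=B head=3 tape=_abb[b]   (B,b)→(C,b,left)
state=C head=2 tape=_ab[b]b   (C,b)→(B,a,left)
state=B head=1 tape=_a[b]ab   (B,b)→(C,b,left)
state=C head=0 tape=_[a]bab   (C,a)→(A,b,right)
state=A head=1 tape=_b[b]ab   (A,b)→(B,b,right)
state=B head=2 tape=_bb[a]b   (B,a)→(C,b,left)
state=C head=1 tape=_b[b]bb   (C,b)→(B,a,left)
state=B head=0 tape=_[b]abb   (B,b)→(C,b,left)
state=C head=-1 tape=[_]babb
No transition is defined for (C, _); M halts in state C.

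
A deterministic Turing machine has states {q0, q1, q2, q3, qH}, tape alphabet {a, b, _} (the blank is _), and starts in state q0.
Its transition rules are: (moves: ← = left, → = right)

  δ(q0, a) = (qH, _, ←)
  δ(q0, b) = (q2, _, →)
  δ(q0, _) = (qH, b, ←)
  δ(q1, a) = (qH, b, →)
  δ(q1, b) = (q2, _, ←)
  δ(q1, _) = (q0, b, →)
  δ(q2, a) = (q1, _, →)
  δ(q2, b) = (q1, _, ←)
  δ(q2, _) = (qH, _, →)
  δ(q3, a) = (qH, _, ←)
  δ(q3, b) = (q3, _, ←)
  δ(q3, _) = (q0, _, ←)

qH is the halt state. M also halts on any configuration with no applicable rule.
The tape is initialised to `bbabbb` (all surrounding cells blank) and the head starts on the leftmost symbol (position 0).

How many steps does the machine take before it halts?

q0 | [b]babbb   read b → write _, move →, go to q2
q2 | _[b]abbb   read b → write _, move ←, go to q1
q1 | [_]_abbb   read _ → write b, move →, go to q0
q0 | b[_]abbb   read _ → write b, move ←, go to qH
qH | [b]babbb
M halts after 4 transitions.

4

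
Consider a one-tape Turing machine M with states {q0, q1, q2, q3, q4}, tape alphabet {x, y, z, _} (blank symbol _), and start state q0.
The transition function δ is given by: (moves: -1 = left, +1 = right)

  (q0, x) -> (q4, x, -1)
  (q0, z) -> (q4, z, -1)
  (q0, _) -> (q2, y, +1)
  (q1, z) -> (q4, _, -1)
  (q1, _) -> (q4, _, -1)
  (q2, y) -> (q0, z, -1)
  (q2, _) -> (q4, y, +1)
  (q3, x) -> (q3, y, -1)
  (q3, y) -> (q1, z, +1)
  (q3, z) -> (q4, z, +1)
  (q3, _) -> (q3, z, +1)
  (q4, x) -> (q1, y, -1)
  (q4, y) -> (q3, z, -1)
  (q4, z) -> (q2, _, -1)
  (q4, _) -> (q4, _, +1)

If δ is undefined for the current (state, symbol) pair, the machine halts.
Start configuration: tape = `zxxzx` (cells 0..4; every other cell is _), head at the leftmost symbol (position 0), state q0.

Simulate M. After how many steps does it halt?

q0 | __[z]xxzx   read z → write z, move -1, go to q4
q4 | _[_]zxxzx   read _ → write _, move +1, go to q4
q4 | __[z]xxzx   read z → write _, move -1, go to q2
q2 | _[_]_xxzx   read _ → write y, move +1, go to q4
q4 | _y[_]xxzx   read _ → write _, move +1, go to q4
q4 | _y_[x]xzx   read x → write y, move -1, go to q1
q1 | _y[_]yxzx   read _ → write _, move -1, go to q4
q4 | _[y]_yxzx   read y → write z, move -1, go to q3
q3 | [_]z_yxzx   read _ → write z, move +1, go to q3
q3 | z[z]_yxzx   read z → write z, move +1, go to q4
q4 | zz[_]yxzx   read _ → write _, move +1, go to q4
q4 | zz_[y]xzx   read y → write z, move -1, go to q3
q3 | zz[_]zxzx   read _ → write z, move +1, go to q3
q3 | zzz[z]xzx   read z → write z, move +1, go to q4
q4 | zzzz[x]zx   read x → write y, move -1, go to q1
q1 | zzz[z]yzx   read z → write _, move -1, go to q4
q4 | zz[z]_yzx   read z → write _, move -1, go to q2
q2 | z[z]__yzx
M halts after 17 transitions.

17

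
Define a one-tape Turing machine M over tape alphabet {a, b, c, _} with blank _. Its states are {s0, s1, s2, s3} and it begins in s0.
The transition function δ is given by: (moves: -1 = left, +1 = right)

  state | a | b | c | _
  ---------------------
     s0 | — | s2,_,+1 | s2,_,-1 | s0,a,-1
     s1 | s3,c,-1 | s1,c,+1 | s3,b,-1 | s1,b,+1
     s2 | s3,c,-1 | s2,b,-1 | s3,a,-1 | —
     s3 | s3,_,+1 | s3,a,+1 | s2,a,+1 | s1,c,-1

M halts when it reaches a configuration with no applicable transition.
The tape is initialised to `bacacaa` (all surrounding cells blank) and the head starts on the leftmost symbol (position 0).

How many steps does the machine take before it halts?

s0 | _[b]acacaa_   read b → write _, move +1, go to s2
s2 | __[a]cacaa_   read a → write c, move -1, go to s3
s3 | _[_]ccacaa_   read _ → write c, move -1, go to s1
s1 | [_]cccacaa_   read _ → write b, move +1, go to s1
s1 | b[c]ccacaa_   read c → write b, move -1, go to s3
s3 | [b]bccacaa_   read b → write a, move +1, go to s3
s3 | a[b]ccacaa_   read b → write a, move +1, go to s3
s3 | aa[c]cacaa_   read c → write a, move +1, go to s2
s2 | aaa[c]acaa_   read c → write a, move -1, go to s3
s3 | aa[a]aacaa_   read a → write _, move +1, go to s3
s3 | aa_[a]acaa_   read a → write _, move +1, go to s3
s3 | aa__[a]caa_   read a → write _, move +1, go to s3
s3 | aa___[c]aa_   read c → write a, move +1, go to s2
s2 | aa___a[a]a_   read a → write c, move -1, go to s3
s3 | aa___[a]ca_   read a → write _, move +1, go to s3
s3 | aa____[c]a_   read c → write a, move +1, go to s2
s2 | aa____a[a]_   read a → write c, move -1, go to s3
s3 | aa____[a]c_   read a → write _, move +1, go to s3
s3 | aa_____[c]_   read c → write a, move +1, go to s2
s2 | aa_____a[_]
M halts after 19 transitions.

19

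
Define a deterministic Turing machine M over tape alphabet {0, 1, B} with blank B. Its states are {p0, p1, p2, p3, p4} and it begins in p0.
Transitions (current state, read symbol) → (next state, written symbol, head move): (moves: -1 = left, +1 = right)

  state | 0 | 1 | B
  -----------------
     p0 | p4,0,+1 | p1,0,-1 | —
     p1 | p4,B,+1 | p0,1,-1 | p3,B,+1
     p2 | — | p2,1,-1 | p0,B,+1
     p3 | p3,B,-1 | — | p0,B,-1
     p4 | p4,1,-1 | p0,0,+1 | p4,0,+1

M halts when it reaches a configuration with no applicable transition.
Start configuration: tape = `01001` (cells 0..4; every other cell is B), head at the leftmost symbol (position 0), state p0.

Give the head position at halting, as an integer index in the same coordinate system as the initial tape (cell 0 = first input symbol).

p0 | B[0]1001B   read 0 → write 0, move +1, go to p4
p4 | B0[1]001B   read 1 → write 0, move +1, go to p0
p0 | B00[0]01B   read 0 → write 0, move +1, go to p4
p4 | B000[0]1B   read 0 → write 1, move -1, go to p4
p4 | B00[0]11B   read 0 → write 1, move -1, go to p4
p4 | B0[0]111B   read 0 → write 1, move -1, go to p4
p4 | B[0]1111B   read 0 → write 1, move -1, go to p4
p4 | [B]11111B   read B → write 0, move +1, go to p4
p4 | 0[1]1111B   read 1 → write 0, move +1, go to p0
p0 | 00[1]111B   read 1 → write 0, move -1, go to p1
p1 | 0[0]0111B   read 0 → write B, move +1, go to p4
p4 | 0B[0]111B   read 0 → write 1, move -1, go to p4
p4 | 0[B]1111B   read B → write 0, move +1, go to p4
p4 | 00[1]111B   read 1 → write 0, move +1, go to p0
p0 | 000[1]11B   read 1 → write 0, move -1, go to p1
p1 | 00[0]011B   read 0 → write B, move +1, go to p4
p4 | 00B[0]11B   read 0 → write 1, move -1, go to p4
p4 | 00[B]111B   read B → write 0, move +1, go to p4
p4 | 000[1]11B   read 1 → write 0, move +1, go to p0
p0 | 0000[1]1B   read 1 → write 0, move -1, go to p1
p1 | 000[0]01B   read 0 → write B, move +1, go to p4
p4 | 000B[0]1B   read 0 → write 1, move -1, go to p4
p4 | 000[B]11B   read B → write 0, move +1, go to p4
p4 | 0000[1]1B   read 1 → write 0, move +1, go to p0
p0 | 00000[1]B   read 1 → write 0, move -1, go to p1
p1 | 0000[0]0B   read 0 → write B, move +1, go to p4
p4 | 0000B[0]B   read 0 → write 1, move -1, go to p4
p4 | 0000[B]1B   read B → write 0, move +1, go to p4
p4 | 00000[1]B   read 1 → write 0, move +1, go to p0
p0 | 000000[B]
At halt the head is at cell 5.

5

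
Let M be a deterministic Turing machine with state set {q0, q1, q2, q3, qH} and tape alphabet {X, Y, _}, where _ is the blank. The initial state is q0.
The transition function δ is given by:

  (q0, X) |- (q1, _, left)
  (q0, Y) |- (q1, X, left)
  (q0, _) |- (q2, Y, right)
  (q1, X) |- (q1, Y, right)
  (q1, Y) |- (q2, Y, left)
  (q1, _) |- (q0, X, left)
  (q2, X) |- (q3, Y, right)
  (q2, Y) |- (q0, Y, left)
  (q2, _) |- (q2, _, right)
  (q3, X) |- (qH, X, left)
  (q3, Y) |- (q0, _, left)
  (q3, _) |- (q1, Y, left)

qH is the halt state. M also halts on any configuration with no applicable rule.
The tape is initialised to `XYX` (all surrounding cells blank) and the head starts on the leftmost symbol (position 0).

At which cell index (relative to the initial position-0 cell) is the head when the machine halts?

-4

q0 | _____[X]YX   read X → write _, move left, go to q1
q1 | ____[_]_YX   read _ → write X, move left, go to q0
q0 | ___[_]X_YX   read _ → write Y, move right, go to q2
q2 | ___Y[X]_YX   read X → write Y, move right, go to q3
q3 | ___YY[_]YX   read _ → write Y, move left, go to q1
q1 | ___Y[Y]YYX   read Y → write Y, move left, go to q2
q2 | ___[Y]YYYX   read Y → write Y, move left, go to q0
q0 | __[_]YYYYX   read _ → write Y, move right, go to q2
q2 | __Y[Y]YYYX   read Y → write Y, move left, go to q0
q0 | __[Y]YYYYX   read Y → write X, move left, go to q1
q1 | _[_]XYYYYX   read _ → write X, move left, go to q0
q0 | [_]XXYYYYX   read _ → write Y, move right, go to q2
q2 | Y[X]XYYYYX   read X → write Y, move right, go to q3
q3 | YY[X]YYYYX   read X → write X, move left, go to qH
qH | Y[Y]XYYYYX
At halt the head is at cell -4.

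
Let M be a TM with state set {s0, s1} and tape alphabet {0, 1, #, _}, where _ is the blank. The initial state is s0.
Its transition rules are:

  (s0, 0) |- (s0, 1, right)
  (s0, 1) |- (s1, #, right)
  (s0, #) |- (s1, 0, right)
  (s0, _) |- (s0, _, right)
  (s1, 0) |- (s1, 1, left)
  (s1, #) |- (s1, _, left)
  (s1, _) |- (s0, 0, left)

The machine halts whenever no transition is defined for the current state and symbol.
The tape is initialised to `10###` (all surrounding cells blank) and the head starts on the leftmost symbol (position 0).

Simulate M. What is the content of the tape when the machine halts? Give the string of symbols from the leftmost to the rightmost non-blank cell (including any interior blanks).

1_#11_##

s0 | ____[1]0###   read 1 → write #, move right, go to s1
s1 | ____#[0]###   read 0 → write 1, move left, go to s1
s1 | ____[#]1###   read # → write _, move left, go to s1
s1 | ___[_]_1###   read _ → write 0, move left, go to s0
s0 | __[_]0_1###   read _ → write _, move right, go to s0
s0 | ___[0]_1###   read 0 → write 1, move right, go to s0
s0 | ___1[_]1###   read _ → write _, move right, go to s0
s0 | ___1_[1]###   read 1 → write #, move right, go to s1
s1 | ___1_#[#]##   read # → write _, move left, go to s1
s1 | ___1_[#]_##   read # → write _, move left, go to s1
s1 | ___1[_]__##   read _ → write 0, move left, go to s0
s0 | ___[1]0__##   read 1 → write #, move right, go to s1
s1 | ___#[0]__##   read 0 → write 1, move left, go to s1
s1 | ___[#]1__##   read # → write _, move left, go to s1
s1 | __[_]_1__##   read _ → write 0, move left, go to s0
s0 | _[_]0_1__##   read _ → write _, move right, go to s0
s0 | __[0]_1__##   read 0 → write 1, move right, go to s0
s0 | __1[_]1__##   read _ → write _, move right, go to s0
s0 | __1_[1]__##   read 1 → write #, move right, go to s1
s1 | __1_#[_]_##   read _ → write 0, move left, go to s0
s0 | __1_[#]0_##   read # → write 0, move right, go to s1
s1 | __1_0[0]_##   read 0 → write 1, move left, go to s1
s1 | __1_[0]1_##   read 0 → write 1, move left, go to s1
s1 | __1[_]11_##   read _ → write 0, move left, go to s0
s0 | __[1]011_##   read 1 → write #, move right, go to s1
s1 | __#[0]11_##   read 0 → write 1, move left, go to s1
s1 | __[#]111_##   read # → write _, move left, go to s1
s1 | _[_]_111_##   read _ → write 0, move left, go to s0
s0 | [_]0_111_##   read _ → write _, move right, go to s0
s0 | _[0]_111_##   read 0 → write 1, move right, go to s0
s0 | _1[_]111_##   read _ → write _, move right, go to s0
s0 | _1_[1]11_##   read 1 → write #, move right, go to s1
s1 | _1_#[1]1_##
The non-blank tape span at halt is 1_#11_##.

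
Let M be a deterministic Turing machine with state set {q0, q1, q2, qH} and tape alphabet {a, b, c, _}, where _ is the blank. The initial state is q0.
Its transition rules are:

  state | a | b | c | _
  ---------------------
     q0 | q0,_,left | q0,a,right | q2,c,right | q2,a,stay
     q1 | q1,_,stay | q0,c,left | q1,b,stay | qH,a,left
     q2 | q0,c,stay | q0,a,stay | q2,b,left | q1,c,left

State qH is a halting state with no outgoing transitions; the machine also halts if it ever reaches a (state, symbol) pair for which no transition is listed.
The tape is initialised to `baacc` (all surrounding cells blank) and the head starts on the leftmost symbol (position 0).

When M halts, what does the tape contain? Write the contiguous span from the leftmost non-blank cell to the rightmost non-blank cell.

state=q0 head=0 tape=_____[b]aacc   (q0,b)→(q0,a,right)
state=q0 head=1 tape=_____a[a]acc   (q0,a)→(q0,_,left)
state=q0 head=0 tape=_____[a]_acc   (q0,a)→(q0,_,left)
state=q0 head=-1 tape=____[_]__acc   (q0,_)→(q2,a,stay)
state=q2 head=-1 tape=____[a]__acc   (q2,a)→(q0,c,stay)
state=q0 head=-1 tape=____[c]__acc   (q0,c)→(q2,c,right)
state=q2 head=0 tape=____c[_]_acc   (q2,_)→(q1,c,left)
state=q1 head=-1 tape=____[c]c_acc   (q1,c)→(q1,b,stay)
state=q1 head=-1 tape=____[b]c_acc   (q1,b)→(q0,c,left)
state=q0 head=-2 tape=___[_]cc_acc   (q0,_)→(q2,a,stay)
state=q2 head=-2 tape=___[a]cc_acc   (q2,a)→(q0,c,stay)
state=q0 head=-2 tape=___[c]cc_acc   (q0,c)→(q2,c,right)
state=q2 head=-1 tape=___c[c]c_acc   (q2,c)→(q2,b,left)
state=q2 head=-2 tape=___[c]bc_acc   (q2,c)→(q2,b,left)
state=q2 head=-3 tape=__[_]bbc_acc   (q2,_)→(q1,c,left)
state=q1 head=-4 tape=_[_]cbbc_acc   (q1,_)→(qH,a,left)
state=qH head=-5 tape=[_]acbbc_acc
The non-blank tape span at halt is acbbc_acc.

acbbc_acc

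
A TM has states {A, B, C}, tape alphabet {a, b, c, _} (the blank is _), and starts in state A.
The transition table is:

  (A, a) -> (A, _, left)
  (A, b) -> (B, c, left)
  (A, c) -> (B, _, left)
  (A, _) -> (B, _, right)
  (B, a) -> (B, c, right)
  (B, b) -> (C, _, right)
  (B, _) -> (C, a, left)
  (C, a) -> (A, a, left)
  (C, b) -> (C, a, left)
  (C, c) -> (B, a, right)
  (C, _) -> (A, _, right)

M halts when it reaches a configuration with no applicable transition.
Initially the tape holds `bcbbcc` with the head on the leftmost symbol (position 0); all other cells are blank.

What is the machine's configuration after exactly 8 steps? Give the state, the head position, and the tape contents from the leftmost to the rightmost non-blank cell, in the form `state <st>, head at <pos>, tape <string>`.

A | __[b]cbbcc   read b → write c, move left, go to B
B | _[_]ccbbcc   read _ → write a, move left, go to C
C | [_]accbbcc   read _ → write _, move right, go to A
A | _[a]ccbbcc   read a → write _, move left, go to A
A | [_]_ccbbcc   read _ → write _, move right, go to B
B | _[_]ccbbcc   read _ → write a, move left, go to C
C | [_]accbbcc   read _ → write _, move right, go to A
A | _[a]ccbbcc   read a → write _, move left, go to A
A | [_]_ccbbcc
After 8 steps: state A, head at -2, tape ccbbcc.

state A, head at -2, tape ccbbcc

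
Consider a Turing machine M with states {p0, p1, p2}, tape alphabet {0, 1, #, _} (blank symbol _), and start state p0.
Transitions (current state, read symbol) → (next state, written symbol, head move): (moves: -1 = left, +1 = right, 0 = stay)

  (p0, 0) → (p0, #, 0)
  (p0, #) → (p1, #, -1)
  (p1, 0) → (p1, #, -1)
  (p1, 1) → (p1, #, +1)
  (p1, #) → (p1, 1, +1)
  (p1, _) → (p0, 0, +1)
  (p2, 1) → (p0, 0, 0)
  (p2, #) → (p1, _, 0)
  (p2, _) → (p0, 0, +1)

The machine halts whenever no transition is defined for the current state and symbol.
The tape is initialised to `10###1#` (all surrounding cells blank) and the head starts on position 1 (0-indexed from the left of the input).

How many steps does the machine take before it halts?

state=p0 head=1 tape=1[0]###1#__   (p0,0)→(p0,#,0)
state=p0 head=1 tape=1[#]###1#__   (p0,#)→(p1,#,-1)
state=p1 head=0 tape=[1]####1#__   (p1,1)→(p1,#,+1)
state=p1 head=1 tape=#[#]###1#__   (p1,#)→(p1,1,+1)
state=p1 head=2 tape=#1[#]##1#__   (p1,#)→(p1,1,+1)
state=p1 head=3 tape=#11[#]#1#__   (p1,#)→(p1,1,+1)
state=p1 head=4 tape=#111[#]1#__   (p1,#)→(p1,1,+1)
state=p1 head=5 tape=#1111[1]#__   (p1,1)→(p1,#,+1)
state=p1 head=6 tape=#1111#[#]__   (p1,#)→(p1,1,+1)
state=p1 head=7 tape=#1111#1[_]_   (p1,_)→(p0,0,+1)
state=p0 head=8 tape=#1111#10[_]
M halts after 10 transitions.

10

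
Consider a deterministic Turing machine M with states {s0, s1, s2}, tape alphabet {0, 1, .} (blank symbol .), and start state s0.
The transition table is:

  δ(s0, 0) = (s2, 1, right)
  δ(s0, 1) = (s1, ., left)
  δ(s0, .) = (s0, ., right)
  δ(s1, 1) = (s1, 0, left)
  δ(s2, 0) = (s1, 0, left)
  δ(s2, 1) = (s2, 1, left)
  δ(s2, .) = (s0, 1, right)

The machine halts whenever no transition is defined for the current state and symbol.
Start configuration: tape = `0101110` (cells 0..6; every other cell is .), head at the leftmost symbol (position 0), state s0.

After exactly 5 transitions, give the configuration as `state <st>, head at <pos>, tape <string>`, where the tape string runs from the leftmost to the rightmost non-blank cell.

state=s0 head=0 tape=.[0]101110   (s0,0)→(s2,1,right)
state=s2 head=1 tape=.1[1]01110   (s2,1)→(s2,1,left)
state=s2 head=0 tape=.[1]101110   (s2,1)→(s2,1,left)
state=s2 head=-1 tape=[.]1101110   (s2,.)→(s0,1,right)
state=s0 head=0 tape=1[1]101110   (s0,1)→(s1,.,left)
state=s1 head=-1 tape=[1].101110
After 5 steps: state s1, head at -1, tape 1.101110.

state s1, head at -1, tape 1.101110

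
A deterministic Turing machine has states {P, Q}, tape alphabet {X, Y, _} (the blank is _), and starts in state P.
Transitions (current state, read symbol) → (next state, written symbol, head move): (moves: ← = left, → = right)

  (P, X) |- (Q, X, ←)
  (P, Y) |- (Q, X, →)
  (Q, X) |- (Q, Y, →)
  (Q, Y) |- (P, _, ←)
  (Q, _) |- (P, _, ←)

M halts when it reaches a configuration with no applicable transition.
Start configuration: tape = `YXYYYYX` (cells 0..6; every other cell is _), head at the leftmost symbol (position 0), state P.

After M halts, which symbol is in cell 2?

_

state=P head=0 tape=_[Y]XYYYYX   (P,Y)→(Q,X,→)
state=Q head=1 tape=_X[X]YYYYX   (Q,X)→(Q,Y,→)
state=Q head=2 tape=_XY[Y]YYYX   (Q,Y)→(P,_,←)
state=P head=1 tape=_X[Y]_YYYX   (P,Y)→(Q,X,→)
state=Q head=2 tape=_XX[_]YYYX   (Q,_)→(P,_,←)
state=P head=1 tape=_X[X]_YYYX   (P,X)→(Q,X,←)
state=Q head=0 tape=_[X]X_YYYX   (Q,X)→(Q,Y,→)
state=Q head=1 tape=_Y[X]_YYYX   (Q,X)→(Q,Y,→)
state=Q head=2 tape=_YY[_]YYYX   (Q,_)→(P,_,←)
state=P head=1 tape=_Y[Y]_YYYX   (P,Y)→(Q,X,→)
state=Q head=2 tape=_YX[_]YYYX   (Q,_)→(P,_,←)
state=P head=1 tape=_Y[X]_YYYX   (P,X)→(Q,X,←)
state=Q head=0 tape=_[Y]X_YYYX   (Q,Y)→(P,_,←)
state=P head=-1 tape=[_]_X_YYYX
Cell 2 holds _ when M halts.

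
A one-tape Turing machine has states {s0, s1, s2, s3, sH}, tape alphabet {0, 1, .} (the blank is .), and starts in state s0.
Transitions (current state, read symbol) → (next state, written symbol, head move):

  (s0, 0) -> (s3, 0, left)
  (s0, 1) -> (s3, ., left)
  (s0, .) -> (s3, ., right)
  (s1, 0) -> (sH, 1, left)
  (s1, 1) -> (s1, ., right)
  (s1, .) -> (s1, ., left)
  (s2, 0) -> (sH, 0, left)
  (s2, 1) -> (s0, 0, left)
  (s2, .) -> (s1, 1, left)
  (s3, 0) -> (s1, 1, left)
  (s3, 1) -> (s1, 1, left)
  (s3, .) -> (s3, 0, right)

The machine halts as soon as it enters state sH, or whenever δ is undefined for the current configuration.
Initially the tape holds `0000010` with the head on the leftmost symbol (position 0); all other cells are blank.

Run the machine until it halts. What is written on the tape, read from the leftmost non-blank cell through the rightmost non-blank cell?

s0 | ..[0]000010   read 0 → write 0, move left, go to s3
s3 | .[.]0000010   read . → write 0, move right, go to s3
s3 | .0[0]000010   read 0 → write 1, move left, go to s1
s1 | .[0]1000010   read 0 → write 1, move left, go to sH
sH | [.]11000010
The non-blank tape span at halt is 11000010.

11000010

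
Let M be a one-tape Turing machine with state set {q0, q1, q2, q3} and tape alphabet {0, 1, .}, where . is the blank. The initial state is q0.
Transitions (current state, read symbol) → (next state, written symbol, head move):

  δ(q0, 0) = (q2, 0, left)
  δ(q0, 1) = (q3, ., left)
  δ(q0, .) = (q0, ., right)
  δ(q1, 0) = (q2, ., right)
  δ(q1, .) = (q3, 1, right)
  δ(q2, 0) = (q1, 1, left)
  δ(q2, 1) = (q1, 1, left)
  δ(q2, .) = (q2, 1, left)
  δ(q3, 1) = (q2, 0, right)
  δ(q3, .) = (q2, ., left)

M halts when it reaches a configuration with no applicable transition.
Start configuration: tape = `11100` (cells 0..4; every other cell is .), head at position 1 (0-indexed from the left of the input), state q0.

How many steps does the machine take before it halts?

28

state=q0 head=1 tape=.1[1]100.   (q0,1)→(q3,.,left)
state=q3 head=0 tape=.[1].100.   (q3,1)→(q2,0,right)
state=q2 head=1 tape=.0[.]100.   (q2,.)→(q2,1,left)
state=q2 head=0 tape=.[0]1100.   (q2,0)→(q1,1,left)
state=q1 head=-1 tape=[.]11100.   (q1,.)→(q3,1,right)
state=q3 head=0 tape=1[1]1100.   (q3,1)→(q2,0,right)
state=q2 head=1 tape=10[1]100.   (q2,1)→(q1,1,left)
state=q1 head=0 tape=1[0]1100.   (q1,0)→(q2,.,right)
state=q2 head=1 tape=1.[1]100.   (q2,1)→(q1,1,left)
state=q1 head=0 tape=1[.]1100.   (q1,.)→(q3,1,right)
state=q3 head=1 tape=11[1]100.   (q3,1)→(q2,0,right)
state=q2 head=2 tape=110[1]00.   (q2,1)→(q1,1,left)
state=q1 head=1 tape=11[0]100.   (q1,0)→(q2,.,right)
state=q2 head=2 tape=11.[1]00.   (q2,1)→(q1,1,left)
state=q1 head=1 tape=11[.]100.   (q1,.)→(q3,1,right)
state=q3 head=2 tape=111[1]00.   (q3,1)→(q2,0,right)
state=q2 head=3 tape=1110[0]0.   (q2,0)→(q1,1,left)
state=q1 head=2 tape=111[0]10.   (q1,0)→(q2,.,right)
state=q2 head=3 tape=111.[1]0.   (q2,1)→(q1,1,left)
state=q1 head=2 tape=111[.]10.   (q1,.)→(q3,1,right)
state=q3 head=3 tape=1111[1]0.   (q3,1)→(q2,0,right)
state=q2 head=4 tape=11110[0].   (q2,0)→(q1,1,left)
state=q1 head=3 tape=1111[0]1.   (q1,0)→(q2,.,right)
state=q2 head=4 tape=1111.[1].   (q2,1)→(q1,1,left)
state=q1 head=3 tape=1111[.]1.   (q1,.)→(q3,1,right)
state=q3 head=4 tape=11111[1].   (q3,1)→(q2,0,right)
state=q2 head=5 tape=111110[.]   (q2,.)→(q2,1,left)
state=q2 head=4 tape=11111[0]1   (q2,0)→(q1,1,left)
state=q1 head=3 tape=1111[1]11
M halts after 28 transitions.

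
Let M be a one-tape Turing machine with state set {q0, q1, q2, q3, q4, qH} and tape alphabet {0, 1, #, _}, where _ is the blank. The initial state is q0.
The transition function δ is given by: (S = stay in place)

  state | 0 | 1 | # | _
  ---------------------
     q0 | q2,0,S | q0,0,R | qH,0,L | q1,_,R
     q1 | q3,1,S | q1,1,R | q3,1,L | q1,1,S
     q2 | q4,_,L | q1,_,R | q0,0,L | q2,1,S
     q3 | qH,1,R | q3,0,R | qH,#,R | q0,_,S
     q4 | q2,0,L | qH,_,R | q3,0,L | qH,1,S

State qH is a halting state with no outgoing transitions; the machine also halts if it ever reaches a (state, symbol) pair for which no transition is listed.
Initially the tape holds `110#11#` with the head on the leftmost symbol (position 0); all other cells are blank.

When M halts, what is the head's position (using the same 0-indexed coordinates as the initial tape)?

state=q0 head=0 tape=_[1]10#11#   (q0,1)→(q0,0,R)
state=q0 head=1 tape=_0[1]0#11#   (q0,1)→(q0,0,R)
state=q0 head=2 tape=_00[0]#11#   (q0,0)→(q2,0,S)
state=q2 head=2 tape=_00[0]#11#   (q2,0)→(q4,_,L)
state=q4 head=1 tape=_0[0]_#11#   (q4,0)→(q2,0,L)
state=q2 head=0 tape=_[0]0_#11#   (q2,0)→(q4,_,L)
state=q4 head=-1 tape=[_]_0_#11#   (q4,_)→(qH,1,S)
state=qH head=-1 tape=[1]_0_#11#
At halt the head is at cell -1.

-1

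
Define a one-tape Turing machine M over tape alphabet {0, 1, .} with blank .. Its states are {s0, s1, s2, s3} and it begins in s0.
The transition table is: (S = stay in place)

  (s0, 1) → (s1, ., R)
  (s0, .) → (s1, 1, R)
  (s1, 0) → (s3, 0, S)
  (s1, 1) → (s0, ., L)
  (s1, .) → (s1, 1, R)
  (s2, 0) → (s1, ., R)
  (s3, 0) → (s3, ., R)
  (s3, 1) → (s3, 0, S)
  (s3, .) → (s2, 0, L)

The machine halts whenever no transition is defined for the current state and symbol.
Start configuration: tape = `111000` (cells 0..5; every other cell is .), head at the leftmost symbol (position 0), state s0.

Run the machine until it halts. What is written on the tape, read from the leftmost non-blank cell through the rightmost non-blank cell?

1.1...0

state=s0 head=0 tape=[1]11000.   (s0,1)→(s1,.,R)
state=s1 head=1 tape=.[1]1000.   (s1,1)→(s0,.,L)
state=s0 head=0 tape=[.].1000.   (s0,.)→(s1,1,R)
state=s1 head=1 tape=1[.]1000.   (s1,.)→(s1,1,R)
state=s1 head=2 tape=11[1]000.   (s1,1)→(s0,.,L)
state=s0 head=1 tape=1[1].000.   (s0,1)→(s1,.,R)
state=s1 head=2 tape=1.[.]000.   (s1,.)→(s1,1,R)
state=s1 head=3 tape=1.1[0]00.   (s1,0)→(s3,0,S)
state=s3 head=3 tape=1.1[0]00.   (s3,0)→(s3,.,R)
state=s3 head=4 tape=1.1.[0]0.   (s3,0)→(s3,.,R)
state=s3 head=5 tape=1.1..[0].   (s3,0)→(s3,.,R)
state=s3 head=6 tape=1.1...[.]   (s3,.)→(s2,0,L)
state=s2 head=5 tape=1.1..[.]0
The non-blank tape span at halt is 1.1...0.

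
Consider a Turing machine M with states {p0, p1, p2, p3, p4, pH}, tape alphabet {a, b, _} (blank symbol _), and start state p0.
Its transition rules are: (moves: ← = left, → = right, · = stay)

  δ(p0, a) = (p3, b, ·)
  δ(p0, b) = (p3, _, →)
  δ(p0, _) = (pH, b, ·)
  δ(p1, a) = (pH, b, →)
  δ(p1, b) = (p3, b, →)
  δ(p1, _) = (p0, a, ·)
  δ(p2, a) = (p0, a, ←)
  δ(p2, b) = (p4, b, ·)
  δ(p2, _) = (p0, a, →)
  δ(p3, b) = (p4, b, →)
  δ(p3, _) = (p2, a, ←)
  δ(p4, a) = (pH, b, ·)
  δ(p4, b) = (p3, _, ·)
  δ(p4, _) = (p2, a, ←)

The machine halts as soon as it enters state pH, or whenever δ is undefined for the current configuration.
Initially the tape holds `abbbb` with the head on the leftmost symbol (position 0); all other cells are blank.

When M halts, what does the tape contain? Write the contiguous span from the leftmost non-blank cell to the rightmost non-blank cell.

abbbbb

state=p0 head=0 tape=_[a]bbbb   (p0,a)→(p3,b,·)
state=p3 head=0 tape=_[b]bbbb   (p3,b)→(p4,b,→)
state=p4 head=1 tape=_b[b]bbb   (p4,b)→(p3,_,·)
state=p3 head=1 tape=_b[_]bbb   (p3,_)→(p2,a,←)
state=p2 head=0 tape=_[b]abbb   (p2,b)→(p4,b,·)
state=p4 head=0 tape=_[b]abbb   (p4,b)→(p3,_,·)
state=p3 head=0 tape=_[_]abbb   (p3,_)→(p2,a,←)
state=p2 head=-1 tape=[_]aabbb   (p2,_)→(p0,a,→)
state=p0 head=0 tape=a[a]abbb   (p0,a)→(p3,b,·)
state=p3 head=0 tape=a[b]abbb   (p3,b)→(p4,b,→)
state=p4 head=1 tape=ab[a]bbb   (p4,a)→(pH,b,·)
state=pH head=1 tape=ab[b]bbb
The non-blank tape span at halt is abbbbb.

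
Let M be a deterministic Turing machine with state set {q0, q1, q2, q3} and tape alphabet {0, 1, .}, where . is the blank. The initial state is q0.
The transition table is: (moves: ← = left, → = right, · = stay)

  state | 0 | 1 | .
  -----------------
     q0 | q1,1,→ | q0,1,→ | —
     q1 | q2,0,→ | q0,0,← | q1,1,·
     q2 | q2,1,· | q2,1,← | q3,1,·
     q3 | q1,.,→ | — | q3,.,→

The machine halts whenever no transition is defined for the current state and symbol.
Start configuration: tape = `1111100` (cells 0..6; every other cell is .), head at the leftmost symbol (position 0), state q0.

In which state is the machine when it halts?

q3

q0 | [1]111100.   read 1 → write 1, move →, go to q0
q0 | 1[1]11100.   read 1 → write 1, move →, go to q0
q0 | 11[1]1100.   read 1 → write 1, move →, go to q0
q0 | 111[1]100.   read 1 → write 1, move →, go to q0
q0 | 1111[1]00.   read 1 → write 1, move →, go to q0
q0 | 11111[0]0.   read 0 → write 1, move →, go to q1
q1 | 111111[0].   read 0 → write 0, move →, go to q2
q2 | 1111110[.]   read . → write 1, move ·, go to q3
q3 | 1111110[1]
No transition is defined for (q3, 1); M halts in state q3.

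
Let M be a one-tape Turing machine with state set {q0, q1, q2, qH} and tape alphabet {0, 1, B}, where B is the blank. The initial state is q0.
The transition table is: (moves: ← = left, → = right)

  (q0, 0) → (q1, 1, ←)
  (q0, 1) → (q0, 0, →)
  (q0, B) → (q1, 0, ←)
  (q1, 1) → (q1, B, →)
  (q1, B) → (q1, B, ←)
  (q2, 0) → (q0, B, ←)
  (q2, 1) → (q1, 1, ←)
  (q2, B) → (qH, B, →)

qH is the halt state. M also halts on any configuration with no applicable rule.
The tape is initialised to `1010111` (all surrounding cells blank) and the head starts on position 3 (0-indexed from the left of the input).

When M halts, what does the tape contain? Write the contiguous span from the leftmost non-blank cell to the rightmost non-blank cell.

10

state=q0 head=3 tape=101[0]111B   (q0,0)→(q1,1,←)
state=q1 head=2 tape=10[1]1111B   (q1,1)→(q1,B,→)
state=q1 head=3 tape=10B[1]111B   (q1,1)→(q1,B,→)
state=q1 head=4 tape=10BB[1]11B   (q1,1)→(q1,B,→)
state=q1 head=5 tape=10BBB[1]1B   (q1,1)→(q1,B,→)
state=q1 head=6 tape=10BBBB[1]B   (q1,1)→(q1,B,→)
state=q1 head=7 tape=10BBBBB[B]   (q1,B)→(q1,B,←)
state=q1 head=6 tape=10BBBB[B]B   (q1,B)→(q1,B,←)
state=q1 head=5 tape=10BBB[B]BB   (q1,B)→(q1,B,←)
state=q1 head=4 tape=10BB[B]BBB   (q1,B)→(q1,B,←)
state=q1 head=3 tape=10B[B]BBBB   (q1,B)→(q1,B,←)
state=q1 head=2 tape=10[B]BBBBB   (q1,B)→(q1,B,←)
state=q1 head=1 tape=1[0]BBBBBB
The non-blank tape span at halt is 10.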